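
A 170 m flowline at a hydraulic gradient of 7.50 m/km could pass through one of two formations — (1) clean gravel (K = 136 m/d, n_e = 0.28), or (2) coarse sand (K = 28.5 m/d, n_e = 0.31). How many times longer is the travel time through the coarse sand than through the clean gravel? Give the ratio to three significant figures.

Unit 1 (clean gravel): v = 136×0.0075/0.28 = 3.643 m/d, t = 170/3.643 = 46.67 d
Unit 2 (coarse sand): v = 28.5×0.0075/0.31 = 0.6895 m/d, t = 170/0.6895 = 246.5 d
t(coarse sand) / t(clean gravel) = 246.5/46.67 = 5.28

5.28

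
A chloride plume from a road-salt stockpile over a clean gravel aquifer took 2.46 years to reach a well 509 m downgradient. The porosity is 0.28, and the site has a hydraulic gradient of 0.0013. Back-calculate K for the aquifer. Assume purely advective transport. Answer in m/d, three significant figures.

122 m/d

t = 2.46 years = 897.9 d
v = L / t = 509 / 897.9 = 0.5669 m/d
K = v · n / i = 0.5669 × 0.28 / 0.0013 = 122 m/d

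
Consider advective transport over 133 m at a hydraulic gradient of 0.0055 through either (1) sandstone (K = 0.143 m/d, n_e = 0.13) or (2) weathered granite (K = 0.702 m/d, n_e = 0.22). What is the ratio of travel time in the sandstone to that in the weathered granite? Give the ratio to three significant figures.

Unit 1 (sandstone): v = 0.143×0.0055/0.13 = 0.006050 m/d, t = 133/0.006050 = 21980 d
Unit 2 (weathered granite): v = 0.702×0.0055/0.22 = 0.01755 m/d, t = 133/0.01755 = 7578 d
t(sandstone) / t(weathered granite) = 21980/7578 = 2.90

2.90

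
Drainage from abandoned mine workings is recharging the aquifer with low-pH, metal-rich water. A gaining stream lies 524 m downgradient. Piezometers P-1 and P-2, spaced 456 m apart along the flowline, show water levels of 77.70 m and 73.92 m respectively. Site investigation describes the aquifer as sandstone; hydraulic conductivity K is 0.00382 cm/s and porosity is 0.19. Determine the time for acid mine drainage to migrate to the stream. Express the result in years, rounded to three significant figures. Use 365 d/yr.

Hydraulic gradient i = (77.70 − 73.92) / 456 = 3.78 / 456 = 0.008289
K = 0.00382 cm/s × 864 = 3.300 m/d
Specific discharge q = 3.300 × 0.008289 = 0.02736 m/d
Seepage velocity v = q / n = 0.02736 / 0.19 = 0.1440 m/d
t = L / v = 524 / 0.1440 = 3639 d
   = 3639 / 365 = 9.97 yr

9.97 years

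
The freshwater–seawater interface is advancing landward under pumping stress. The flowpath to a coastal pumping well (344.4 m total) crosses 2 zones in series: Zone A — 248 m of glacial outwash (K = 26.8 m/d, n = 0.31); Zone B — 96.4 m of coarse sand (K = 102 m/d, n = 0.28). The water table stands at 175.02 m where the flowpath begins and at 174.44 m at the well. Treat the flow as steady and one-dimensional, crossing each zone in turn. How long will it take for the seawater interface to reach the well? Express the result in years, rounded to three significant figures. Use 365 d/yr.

5.00 years

Total head drop ΔH = 175.02 − 174.44 = 0.58 m
Steady 1-D flow in series ⇒ the Darcy flux q is identical in every zone and the zone head losses add (resistances L/K in series).
Σ(L/K) = 248/26.8 + 96.4/102 = 9.254 + 0.9451 = 10.20 d
q = ΔH / Σ(L/K) = 0.58 / 10.20 = 0.05687 m/d (same in every zone)
Zone A: v = q/n = 0.05687/0.31 = 0.1834 m/d → t_A = 248/0.1834 = 1352 d
Zone B: v = q/n = 0.05687/0.28 = 0.2031 m/d → t_B = 96.4/0.2031 = 474.6 d
Total t = 1352 + 474.6 = 1827 d
   = 1827 / 365 = 5.00 yr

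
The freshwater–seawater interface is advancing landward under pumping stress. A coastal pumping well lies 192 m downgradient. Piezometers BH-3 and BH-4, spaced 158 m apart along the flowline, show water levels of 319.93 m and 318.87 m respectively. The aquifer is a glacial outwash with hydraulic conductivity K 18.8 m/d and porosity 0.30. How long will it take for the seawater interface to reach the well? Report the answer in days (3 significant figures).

457 days

Hydraulic gradient i = (319.93 − 318.87) / 158 = 1.06 / 158 = 0.006709
Specific discharge q = 18.8 × 0.006709 = 0.1261 m/d
v_s = q/n_e = 0.1261/0.30 = 0.4204 m/d
t = L / v = 192 / 0.4204 = 456.7 d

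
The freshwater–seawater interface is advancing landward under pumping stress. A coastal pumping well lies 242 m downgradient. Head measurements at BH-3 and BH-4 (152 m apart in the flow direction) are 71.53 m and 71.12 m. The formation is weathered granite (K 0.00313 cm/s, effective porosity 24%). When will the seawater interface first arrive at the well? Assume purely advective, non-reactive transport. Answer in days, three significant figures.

7960 days

Hydraulic gradient i = (71.53 − 71.12) / 152 = 0.41 / 152 = 0.002697
K = 0.00313 cm/s × 864 = 2.704 m/d
Specific discharge q = 2.704 × 0.002697 = 0.007295 m/d
v_s = q/n_e = 0.007295/0.24 = 0.03039 m/d
t = L / v = 242 / 0.03039 = 7962 d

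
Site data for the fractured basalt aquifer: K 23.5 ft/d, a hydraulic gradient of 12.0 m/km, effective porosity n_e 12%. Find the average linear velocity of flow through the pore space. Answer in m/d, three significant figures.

0.716 m/d

K = 23.5 ft/d × 0.3048 = 7.163 m/d
Specific discharge q = 7.163 × 0.012 = 0.08595 m/d
v = Ki/n = 7.163·0.012/0.12 = 0.7163 m/d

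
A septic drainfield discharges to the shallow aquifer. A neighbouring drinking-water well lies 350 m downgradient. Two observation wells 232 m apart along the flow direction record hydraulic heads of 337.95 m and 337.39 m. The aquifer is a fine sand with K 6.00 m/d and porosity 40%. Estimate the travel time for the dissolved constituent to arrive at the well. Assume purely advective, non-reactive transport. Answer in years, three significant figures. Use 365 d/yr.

Hydraulic gradient i = (337.95 − 337.39) / 232 = 0.56 / 232 = 0.002414
q = Ki = 6.00 × 0.002414 = 0.01448 m/d
v = Ki/n = 6.00·0.002414/0.40 = 0.03621 m/d
t = L / v = 350 / 0.03621 = 9667 d
   = 9667 / 365 = 26.5 yr

26.5 years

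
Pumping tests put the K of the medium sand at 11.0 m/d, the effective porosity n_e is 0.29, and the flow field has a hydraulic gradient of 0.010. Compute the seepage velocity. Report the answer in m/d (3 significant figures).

0.379 m/d

Specific discharge q = 11.0 × 0.010 = 0.1100 m/d
v_s = q/n_e = 0.1100/0.29 = 0.3793 m/d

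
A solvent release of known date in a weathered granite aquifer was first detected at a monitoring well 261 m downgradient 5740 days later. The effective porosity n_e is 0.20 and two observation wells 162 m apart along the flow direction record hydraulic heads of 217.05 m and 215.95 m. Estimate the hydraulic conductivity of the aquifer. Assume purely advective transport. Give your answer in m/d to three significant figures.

Hydraulic gradient i = (217.05 − 215.95) / 162 = 1.10 / 162 = 0.006790
v = L / t = 261 / 5740 = 0.04547 m/d
K = v · n / i = 0.04547 × 0.20 / 0.006790 = 1.34 m/d

1.34 m/d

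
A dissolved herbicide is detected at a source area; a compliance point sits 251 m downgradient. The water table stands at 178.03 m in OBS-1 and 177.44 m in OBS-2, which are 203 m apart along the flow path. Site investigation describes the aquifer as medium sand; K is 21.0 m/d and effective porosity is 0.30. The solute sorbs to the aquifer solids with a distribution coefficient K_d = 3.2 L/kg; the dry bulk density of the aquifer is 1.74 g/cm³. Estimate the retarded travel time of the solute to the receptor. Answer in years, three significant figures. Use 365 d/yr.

66.1 years

Hydraulic gradient i = (178.03 − 177.44) / 203 = 0.59 / 203 = 0.002906
q = Ki = 21.0 × 0.002906 = 0.06103 m/d
v_s = q/n_e = 0.06103/0.30 = 0.2034 m/d
Retardation R = 1 + ρ_b·K_d/n = 1 + 1.74×3.2/0.30 = 19.56
Contaminant velocity v_c = v/R = 0.2034/19.56 = 0.01040 m/d
t = L/v_c = 251/0.01040 = 24130 d
   = 24130/365 = 66.1 yr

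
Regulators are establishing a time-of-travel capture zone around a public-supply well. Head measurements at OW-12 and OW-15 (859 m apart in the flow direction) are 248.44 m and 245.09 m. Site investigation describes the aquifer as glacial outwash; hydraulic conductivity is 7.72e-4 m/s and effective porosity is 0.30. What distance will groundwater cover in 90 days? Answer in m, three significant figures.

78.0 m

Hydraulic gradient i = (248.44 − 245.09) / 859 = 3.35 / 859 = 0.003900
K = 7.72e-4 m/s × 86400 s/d = 66.70 m/d
Darcy flux q = K·i = 66.70 × 0.003900 = 0.2601 m/d
v_s = q/n_e = 0.2601/0.30 = 0.8671 m/d
L = v × T = 0.8671 × 90 = 78.04 m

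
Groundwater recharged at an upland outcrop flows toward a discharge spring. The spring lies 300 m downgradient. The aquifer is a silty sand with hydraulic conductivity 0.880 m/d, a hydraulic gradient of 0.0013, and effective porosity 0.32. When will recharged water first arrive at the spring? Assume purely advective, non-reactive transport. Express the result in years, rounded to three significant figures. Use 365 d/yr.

230 years

Specific discharge q = 0.880 × 0.0013 = 0.001144 m/d
Seepage velocity v = q / n = 0.001144 / 0.32 = 0.003575 m/d
t = L / v = 300 / 0.003575 = 83920 d
   = 83920 / 365 = 230 yr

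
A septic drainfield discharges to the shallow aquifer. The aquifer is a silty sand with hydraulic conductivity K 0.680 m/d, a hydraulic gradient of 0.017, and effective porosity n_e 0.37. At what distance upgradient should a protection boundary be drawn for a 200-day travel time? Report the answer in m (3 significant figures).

6.25 m

Darcy flux q = K·i = 0.680 × 0.017 = 0.01156 m/d
Average linear velocity = 0.01156 / 0.37 = 0.03124 m/d
L = v × T = 0.03124 × 200 = 6.249 m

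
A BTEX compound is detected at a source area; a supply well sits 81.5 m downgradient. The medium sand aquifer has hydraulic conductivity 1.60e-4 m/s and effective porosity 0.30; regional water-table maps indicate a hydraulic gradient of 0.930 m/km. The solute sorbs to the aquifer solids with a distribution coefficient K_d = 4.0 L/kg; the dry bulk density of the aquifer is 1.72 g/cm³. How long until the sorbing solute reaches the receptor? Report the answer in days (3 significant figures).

45500 days

K = 1.60e-4 m/s × 86400 s/d = 13.82 m/d
q = Ki = 13.82 × 9.3e-4 = 0.01286 m/d
v_s = q/n_e = 0.01286/0.30 = 0.04285 m/d
Retardation R = 1 + ρ_b·K_d/n = 1 + 1.72×4.0/0.30 = 23.93
Contaminant velocity v_c = v/R = 0.04285/23.93 = 0.001791 m/d
t = L/v_c = 81.5/0.001791 = 45520 d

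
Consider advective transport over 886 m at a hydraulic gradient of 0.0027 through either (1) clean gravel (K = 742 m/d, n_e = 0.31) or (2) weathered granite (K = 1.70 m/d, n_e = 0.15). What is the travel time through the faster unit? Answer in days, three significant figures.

Unit 1 (clean gravel): v = 742×0.0027/0.31 = 6.463 m/d, t = 886/6.463 = 137.1 d
Unit 2 (weathered granite): v = 1.70×0.0027/0.15 = 0.03060 m/d, t = 886/0.03060 = 28950 d
Faster unit: t = 137 d

137 days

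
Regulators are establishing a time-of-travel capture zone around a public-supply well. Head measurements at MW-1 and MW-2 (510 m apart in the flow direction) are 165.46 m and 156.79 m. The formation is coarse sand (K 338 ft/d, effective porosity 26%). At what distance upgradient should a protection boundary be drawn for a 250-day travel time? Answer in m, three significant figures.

1680 m

Hydraulic gradient i = (165.46 − 156.79) / 510 = 8.67 / 510 = 0.01700
K = 338 ft/d × 0.3048 = 103.0 m/d
Darcy flux q = K·i = 103.0 × 0.01700 = 1.751 m/d
v_s = q/n_e = 1.751/0.26 = 6.736 m/d
L = v × T = 6.736 × 250 = 1684 m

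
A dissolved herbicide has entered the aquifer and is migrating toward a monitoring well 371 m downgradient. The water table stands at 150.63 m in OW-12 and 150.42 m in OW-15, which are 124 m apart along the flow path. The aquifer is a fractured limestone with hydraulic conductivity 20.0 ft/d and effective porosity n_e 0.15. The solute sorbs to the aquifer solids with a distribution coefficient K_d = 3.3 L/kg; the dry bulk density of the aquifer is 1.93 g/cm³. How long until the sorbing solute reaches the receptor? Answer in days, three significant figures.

234000 days

Hydraulic gradient i = (150.63 − 150.42) / 124 = 0.21 / 124 = 0.001694
K = 20.0 ft/d × 0.3048 = 6.096 m/d
q = Ki = 6.096 × 0.001694 = 0.01032 m/d
v_s = q/n_e = 0.01032/0.15 = 0.06883 m/d
Retardation R = 1 + ρ_b·K_d/n = 1 + 1.93×3.3/0.15 = 43.46
Contaminant velocity v_c = v/R = 0.06883/43.46 = 0.001584 m/d
t = L/v_c = 371/0.001584 = 234300 d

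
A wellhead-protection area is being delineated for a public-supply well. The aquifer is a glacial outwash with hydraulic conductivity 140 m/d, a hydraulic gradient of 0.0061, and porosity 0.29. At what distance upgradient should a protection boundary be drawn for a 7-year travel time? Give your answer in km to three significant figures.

7.52 km

Darcy flux q = K·i = 140 × 0.0061 = 0.8540 m/d
v_s = q/n_e = 0.8540/0.29 = 2.945 m/d
T = 7 yr × 365 = 2555 d
L = v × T = 2.945 × 2555 = 7524 m
   = 7.52 km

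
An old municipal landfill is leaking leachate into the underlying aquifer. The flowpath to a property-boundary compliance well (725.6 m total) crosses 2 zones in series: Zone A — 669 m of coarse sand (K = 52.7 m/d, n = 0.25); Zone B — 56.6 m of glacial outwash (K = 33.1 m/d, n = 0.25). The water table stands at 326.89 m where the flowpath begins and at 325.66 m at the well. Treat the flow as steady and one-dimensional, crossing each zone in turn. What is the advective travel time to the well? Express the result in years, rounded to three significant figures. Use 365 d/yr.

5.82 years

Total head drop ΔH = 326.89 − 325.66 = 1.23 m
Steady 1-D flow in series ⇒ the Darcy flux q is identical in every zone and the zone head losses add (resistances L/K in series).
Σ(L/K) = 669/52.7 + 56.6/33.1 = 12.69 + 1.710 = 14.40 d
q = ΔH / Σ(L/K) = 1.23 / 14.40 = 0.08539 m/d (same in every zone)
Zone A: v = q/n = 0.08539/0.25 = 0.3416 m/d → t_A = 669/0.3416 = 1959 d
Zone B: v = q/n = 0.08539/0.25 = 0.3416 m/d → t_B = 56.6/0.3416 = 165.7 d
Total t = 1959 + 165.7 = 2124 d
   = 2124 / 365 = 5.82 yr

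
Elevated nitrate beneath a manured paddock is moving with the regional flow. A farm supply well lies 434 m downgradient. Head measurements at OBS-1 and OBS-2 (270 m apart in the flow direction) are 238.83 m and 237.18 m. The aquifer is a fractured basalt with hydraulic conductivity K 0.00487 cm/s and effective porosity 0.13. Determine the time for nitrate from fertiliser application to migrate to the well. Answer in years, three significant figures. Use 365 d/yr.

Hydraulic gradient i = (238.83 − 237.18) / 270 = 1.65 / 270 = 0.006111
K = 0.00487 cm/s × 864 = 4.208 m/d
Specific discharge q = 4.208 × 0.006111 = 0.02571 m/d
Average linear velocity = 0.02571 / 0.13 = 0.1978 m/d
t = L / v = 434 / 0.1978 = 2194 d
   = 2194 / 365 = 6.01 yr

6.01 years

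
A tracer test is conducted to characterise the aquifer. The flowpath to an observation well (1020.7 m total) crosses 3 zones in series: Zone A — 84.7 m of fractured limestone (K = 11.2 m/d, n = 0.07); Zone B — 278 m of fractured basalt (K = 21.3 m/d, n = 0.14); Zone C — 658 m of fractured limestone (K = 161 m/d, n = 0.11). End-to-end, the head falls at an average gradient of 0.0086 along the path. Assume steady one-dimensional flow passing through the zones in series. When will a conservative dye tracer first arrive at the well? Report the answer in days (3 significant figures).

For zones in series the flux q is common to all zones; the equivalent conductivity is the harmonic (thickness-weighted) mean, K_eq = L_total / Σ(L_j/K_j).
Σ(L/K) = 84.7/11.2 + 278/21.3 + 658/161 = 7.563 + 13.05 + 4.087 = 24.70 d
K_eq = L_total / Σ(L/K) = 1020.7 / 24.70 = 41.32 m/d
q = K_eq · i = 41.32 × 0.0086 = 0.3554 m/d (same in every zone)
Zone A: v = q/n = 0.3554/0.07 = 5.077 m/d → t_A = 84.7/5.077 = 16.68 d
Zone B: v = q/n = 0.3554/0.14 = 2.538 m/d → t_B = 278/2.538 = 109.5 d
Zone C: v = q/n = 0.3554/0.11 = 3.231 m/d → t_C = 658/3.231 = 203.7 d
Total t = 16.68 + 109.5 + 203.7 = 329.9 d

330 days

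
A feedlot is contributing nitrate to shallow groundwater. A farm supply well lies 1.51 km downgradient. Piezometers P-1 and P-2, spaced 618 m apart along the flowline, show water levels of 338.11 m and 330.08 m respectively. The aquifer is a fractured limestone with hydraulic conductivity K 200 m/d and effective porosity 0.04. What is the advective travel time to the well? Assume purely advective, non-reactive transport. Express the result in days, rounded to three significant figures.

Hydraulic gradient i = (338.11 − 330.08) / 618 = 8.03 / 618 = 0.01299
q = Ki = 200 × 0.01299 = 2.599 m/d
v = Ki/n = 200·0.01299/0.04 = 64.97 m/d
L = 1.51 km = 1510 m
t = L / v = 1510 / 64.97 = 23.24 d

23.2 days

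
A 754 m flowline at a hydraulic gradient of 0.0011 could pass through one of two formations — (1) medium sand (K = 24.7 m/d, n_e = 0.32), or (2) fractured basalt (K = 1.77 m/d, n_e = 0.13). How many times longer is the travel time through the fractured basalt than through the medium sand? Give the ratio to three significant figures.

Unit 1 (medium sand): v = 24.7×0.0011/0.32 = 0.08491 m/d, t = 754/0.08491 = 8880 d
Unit 2 (fractured basalt): v = 1.77×0.0011/0.13 = 0.01498 m/d, t = 754/0.01498 = 50340 d
t(fractured basalt) / t(medium sand) = 50340/8880 = 5.67

5.67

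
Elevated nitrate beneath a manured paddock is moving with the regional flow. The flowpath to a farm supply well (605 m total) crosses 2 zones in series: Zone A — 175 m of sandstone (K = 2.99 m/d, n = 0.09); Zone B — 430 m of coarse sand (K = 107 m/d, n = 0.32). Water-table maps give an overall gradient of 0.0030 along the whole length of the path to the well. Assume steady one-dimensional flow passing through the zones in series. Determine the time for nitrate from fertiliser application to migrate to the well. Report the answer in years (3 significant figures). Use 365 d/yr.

Steady 1-D flow in series ⇒ the Darcy flux q is identical in every zone and the zone head losses add (resistances L/K in series).
Σ(L/K) = 175/2.99 + 430/107 = 58.53 + 4.019 = 62.55 d
K_eq = L_total / Σ(L/K) = 605 / 62.55 = 9.673 m/d
q = K_eq · i = 9.673 × 0.0030 = 0.02902 m/d (same in every zone)
Zone A: v = q/n = 0.02902/0.09 = 0.3224 m/d → t_A = 175/0.3224 = 542.8 d
Zone B: v = q/n = 0.02902/0.32 = 0.09068 m/d → t_B = 430/0.09068 = 4742 d
Total t = 542.8 + 4742 = 5285 d
   = 5285 / 365 = 14.5 yr

14.5 years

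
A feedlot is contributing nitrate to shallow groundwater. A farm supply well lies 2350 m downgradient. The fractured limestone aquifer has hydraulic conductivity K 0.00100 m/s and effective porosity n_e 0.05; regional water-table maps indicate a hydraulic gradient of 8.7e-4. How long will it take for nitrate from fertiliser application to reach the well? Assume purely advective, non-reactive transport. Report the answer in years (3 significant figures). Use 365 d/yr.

4.28 years

K = 0.00100 m/s × 86400 s/d = 86.40 m/d
q = Ki = 86.40 × 8.7e-4 = 0.07517 m/d
Average linear velocity = 0.07517 / 0.05 = 1.503 m/d
t = L / v = 2350 / 1.503 = 1563 d
   = 1563 / 365 = 4.28 yr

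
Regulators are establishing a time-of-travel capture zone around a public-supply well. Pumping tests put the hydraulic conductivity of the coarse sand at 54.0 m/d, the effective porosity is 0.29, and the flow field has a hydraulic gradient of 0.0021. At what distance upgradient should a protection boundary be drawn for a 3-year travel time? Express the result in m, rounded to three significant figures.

Darcy flux q = K·i = 54.0 × 0.0021 = 0.1134 m/d
v_s = q/n_e = 0.1134/0.29 = 0.3910 m/d
T = 3 yr × 365 = 1095 d
L = v × T = 0.3910 × 1095 = 428.2 m

428 m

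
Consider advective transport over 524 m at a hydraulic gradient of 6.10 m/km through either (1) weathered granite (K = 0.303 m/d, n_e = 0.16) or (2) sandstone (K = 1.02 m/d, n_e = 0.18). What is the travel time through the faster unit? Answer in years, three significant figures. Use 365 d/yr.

Unit 1 (weathered granite): v = 0.303×0.0061/0.16 = 0.01155 m/d, t = 524/0.01155 = 45360 d
Unit 2 (sandstone): v = 1.02×0.0061/0.18 = 0.03457 m/d, t = 524/0.03457 = 15160 d
Faster: 15160 d / 365 = 41.5 yr

41.5 years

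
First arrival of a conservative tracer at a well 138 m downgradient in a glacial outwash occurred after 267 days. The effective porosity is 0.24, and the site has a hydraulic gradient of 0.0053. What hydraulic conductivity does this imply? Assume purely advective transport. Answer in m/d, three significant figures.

23.4 m/d

v = L / t = 138 / 267 = 0.5169 m/d
K = v · n / i = 0.5169 × 0.24 / 0.0053 = 23.4 m/d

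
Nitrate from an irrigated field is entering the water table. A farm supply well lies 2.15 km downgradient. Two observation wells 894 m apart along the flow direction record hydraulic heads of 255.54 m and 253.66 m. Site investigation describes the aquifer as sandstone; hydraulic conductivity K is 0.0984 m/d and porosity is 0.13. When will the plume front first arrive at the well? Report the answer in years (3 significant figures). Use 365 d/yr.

3700 years

Hydraulic gradient i = (255.54 − 253.66) / 894 = 1.88 / 894 = 0.002103
q = Ki = 0.0984 × 0.002103 = 2.069e-4 m/d
v = Ki/n = 0.0984·0.002103/0.13 = 0.001592 m/d
L = 2.15 km = 2150 m
t = L / v = 2150 / 0.001592 = 1.351e6 d
   = 1.351e6 / 365 = 3700 yr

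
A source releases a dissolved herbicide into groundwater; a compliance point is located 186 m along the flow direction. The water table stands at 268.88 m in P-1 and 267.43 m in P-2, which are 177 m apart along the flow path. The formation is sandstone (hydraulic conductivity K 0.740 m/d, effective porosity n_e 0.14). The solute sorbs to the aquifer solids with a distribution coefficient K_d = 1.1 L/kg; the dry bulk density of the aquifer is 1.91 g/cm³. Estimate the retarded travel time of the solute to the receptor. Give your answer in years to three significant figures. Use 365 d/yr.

Hydraulic gradient i = (268.88 − 267.43) / 177 = 1.45 / 177 = 0.008192
q = Ki = 0.740 × 0.008192 = 0.006062 m/d
v_s = q/n_e = 0.006062/0.14 = 0.04330 m/d
Retardation R = 1 + ρ_b·K_d/n = 1 + 1.91×1.1/0.14 = 16.01
Contaminant velocity v_c = v/R = 0.04330/16.01 = 0.002705 m/d
t = L/v_c = 186/0.002705 = 68760 d
   = 68760/365 = 188 yr

188 years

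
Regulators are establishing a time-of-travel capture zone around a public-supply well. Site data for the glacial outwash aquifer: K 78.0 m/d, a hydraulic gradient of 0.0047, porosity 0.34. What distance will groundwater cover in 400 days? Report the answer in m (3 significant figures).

431 m

q = Ki = 78.0 × 0.0047 = 0.3666 m/d
Average linear velocity = 0.3666 / 0.34 = 1.078 m/d
L = v × T = 1.078 × 400 = 431.3 m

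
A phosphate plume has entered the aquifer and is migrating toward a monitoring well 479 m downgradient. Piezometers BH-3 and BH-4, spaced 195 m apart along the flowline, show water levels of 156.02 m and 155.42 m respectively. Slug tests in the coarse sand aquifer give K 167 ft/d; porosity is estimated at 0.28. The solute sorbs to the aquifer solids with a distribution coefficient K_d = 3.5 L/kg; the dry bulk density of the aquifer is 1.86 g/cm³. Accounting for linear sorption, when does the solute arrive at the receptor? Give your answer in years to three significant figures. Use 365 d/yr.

Hydraulic gradient i = (156.02 − 155.42) / 195 = 0.60 / 195 = 0.003077
K = 167 ft/d × 0.3048 = 50.90 m/d
Darcy flux q = K·i = 50.90 × 0.003077 = 0.1566 m/d
v = Ki/n = 50.90·0.003077/0.28 = 0.5594 m/d
Retardation R = 1 + ρ_b·K_d/n = 1 + 1.86×3.5/0.28 = 24.25
Contaminant velocity v_c = v/R = 0.5594/24.25 = 0.02307 m/d
t = L/v_c = 479/0.02307 = 20770 d
   = 20770/365 = 56.9 yr

56.9 years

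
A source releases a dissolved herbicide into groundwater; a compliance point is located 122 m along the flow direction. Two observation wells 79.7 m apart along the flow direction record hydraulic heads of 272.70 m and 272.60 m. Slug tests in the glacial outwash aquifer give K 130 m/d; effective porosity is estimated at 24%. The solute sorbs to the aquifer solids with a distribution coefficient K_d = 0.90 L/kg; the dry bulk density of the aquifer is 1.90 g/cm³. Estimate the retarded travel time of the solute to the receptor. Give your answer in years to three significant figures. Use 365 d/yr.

4.00 years

Hydraulic gradient i = (272.70 − 272.60) / 79.7 = 0.10 / 79.7 = 0.001255
Darcy flux q = K·i = 130 × 0.001255 = 0.1631 m/d
Seepage velocity v = q / n = 0.1631 / 0.24 = 0.6796 m/d
Retardation R = 1 + ρ_b·K_d/n = 1 + 1.90×0.90/0.24 = 8.125
Contaminant velocity v_c = v/R = 0.6796/8.125 = 0.08365 m/d
t = L/v_c = 122/0.08365 = 1459 d
   = 1459/365 = 4.00 yr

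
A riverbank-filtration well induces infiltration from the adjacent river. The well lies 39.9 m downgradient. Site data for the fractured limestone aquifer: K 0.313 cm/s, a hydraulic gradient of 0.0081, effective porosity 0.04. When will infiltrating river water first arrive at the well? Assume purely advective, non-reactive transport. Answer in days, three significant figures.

0.729 days

K = 0.313 cm/s × 864 = 270.4 m/d
Darcy flux q = K·i = 270.4 × 0.0081 = 2.190 m/d
Seepage velocity v = q / n = 2.190 / 0.04 = 54.76 m/d
t = L / v = 39.9 / 54.76 = 0.7286 d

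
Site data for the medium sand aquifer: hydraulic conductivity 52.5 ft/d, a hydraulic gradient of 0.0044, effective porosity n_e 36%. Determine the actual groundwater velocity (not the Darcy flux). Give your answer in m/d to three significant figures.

K = 52.5 ft/d × 0.3048 = 16.00 m/d
q = Ki = 16.00 × 0.0044 = 0.07041 m/d
Average linear velocity = 0.07041 / 0.36 = 0.1956 m/d

0.196 m/d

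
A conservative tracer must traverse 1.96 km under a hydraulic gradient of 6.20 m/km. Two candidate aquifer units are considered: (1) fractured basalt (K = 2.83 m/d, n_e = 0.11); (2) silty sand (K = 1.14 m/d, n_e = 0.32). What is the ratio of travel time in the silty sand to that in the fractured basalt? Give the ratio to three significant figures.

7.22

Unit 1 (fractured basalt): v = 2.83×0.0062/0.11 = 0.1595 m/d, t = 1960/0.1595 = 12290 d
Unit 2 (silty sand): v = 1.14×0.0062/0.32 = 0.02209 m/d, t = 1960/0.02209 = 88740 d
t(silty sand) / t(fractured basalt) = 88740/12290 = 7.22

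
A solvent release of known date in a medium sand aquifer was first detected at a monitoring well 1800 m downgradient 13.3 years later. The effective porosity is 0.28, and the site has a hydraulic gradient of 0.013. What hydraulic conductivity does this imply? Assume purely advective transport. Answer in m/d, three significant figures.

t = 13.3 years = 4855 d
v = L / t = 1800 / 4855 = 0.3708 m/d
K = v · n / i = 0.3708 × 0.28 / 0.013 = 7.99 m/d

7.99 m/d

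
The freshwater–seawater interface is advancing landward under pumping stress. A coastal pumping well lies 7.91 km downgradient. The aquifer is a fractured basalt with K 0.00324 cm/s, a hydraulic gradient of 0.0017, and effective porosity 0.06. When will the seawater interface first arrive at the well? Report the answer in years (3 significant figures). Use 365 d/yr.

K = 0.00324 cm/s × 864 = 2.799 m/d
Darcy flux q = K·i = 2.799 × 0.0017 = 0.004759 m/d
Average linear velocity = 0.004759 / 0.06 = 0.07932 m/d
L = 7.91 km = 7910 m
t = L / v = 7910 / 0.07932 = 99730 d
   = 99730 / 365 = 273 yr

273 years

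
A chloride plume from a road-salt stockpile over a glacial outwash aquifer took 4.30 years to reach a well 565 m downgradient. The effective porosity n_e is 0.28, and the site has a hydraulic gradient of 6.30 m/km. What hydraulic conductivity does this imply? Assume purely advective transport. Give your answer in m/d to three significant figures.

16.0 m/d

t = 4.30 years = 1570 d
v = L / t = 565 / 1570 = 0.3600 m/d
K = v · n / i = 0.3600 × 0.28 / 0.0063 = 16.0 m/d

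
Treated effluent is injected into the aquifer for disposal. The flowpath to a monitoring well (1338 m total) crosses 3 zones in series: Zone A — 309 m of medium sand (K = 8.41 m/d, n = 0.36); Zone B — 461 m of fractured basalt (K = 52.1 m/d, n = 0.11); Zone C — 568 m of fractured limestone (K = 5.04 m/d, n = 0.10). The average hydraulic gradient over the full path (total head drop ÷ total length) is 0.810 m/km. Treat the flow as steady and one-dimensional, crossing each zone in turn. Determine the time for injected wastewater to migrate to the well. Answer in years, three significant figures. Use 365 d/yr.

Continuity: the same q passes through each zone, so ΔH = q·Σ(L_j/K_j) — the zones act as resistances in series.
Σ(L/K) = 309/8.41 + 461/52.1 + 568/5.04 = 36.74 + 8.848 + 112.7 = 158.3 d
K_eq = L_total / Σ(L/K) = 1338 / 158.3 = 8.453 m/d
q = K_eq · i = 8.453 × 8.1e-4 = 0.006847 m/d (same in every zone)
Zone A: v = q/n = 0.006847/0.36 = 0.01902 m/d → t_A = 309/0.01902 = 16250 d
Zone B: v = q/n = 0.006847/0.11 = 0.06224 m/d → t_B = 461/0.06224 = 7406 d
Zone C: v = q/n = 0.006847/0.10 = 0.06847 m/d → t_C = 568/0.06847 = 8296 d
Total t = 16250 + 7406 + 8296 = 31950 d
   = 31950 / 365 = 87.5 yr

87.5 years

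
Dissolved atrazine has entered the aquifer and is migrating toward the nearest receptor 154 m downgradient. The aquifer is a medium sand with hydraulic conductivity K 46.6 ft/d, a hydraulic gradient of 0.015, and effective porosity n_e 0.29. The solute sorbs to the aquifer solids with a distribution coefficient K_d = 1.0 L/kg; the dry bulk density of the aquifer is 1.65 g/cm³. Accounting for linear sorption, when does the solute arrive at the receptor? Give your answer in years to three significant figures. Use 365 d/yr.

K = 46.6 ft/d × 0.3048 = 14.20 m/d
q = Ki = 14.20 × 0.015 = 0.2131 m/d
Seepage velocity v = q / n = 0.2131 / 0.29 = 0.7347 m/d
Retardation R = 1 + ρ_b·K_d/n = 1 + 1.65×1.0/0.29 = 6.690
Contaminant velocity v_c = v/R = 0.7347/6.690 = 0.1098 m/d
t = L/v_c = 154/0.1098 = 1402 d
   = 1402/365 = 3.84 yr

3.84 years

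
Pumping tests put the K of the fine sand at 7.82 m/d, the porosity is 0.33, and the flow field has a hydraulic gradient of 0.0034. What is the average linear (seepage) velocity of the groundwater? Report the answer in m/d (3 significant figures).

Darcy flux q = K·i = 7.82 × 0.0034 = 0.02659 m/d
v_s = q/n_e = 0.02659/0.33 = 0.08057 m/d

0.0806 m/d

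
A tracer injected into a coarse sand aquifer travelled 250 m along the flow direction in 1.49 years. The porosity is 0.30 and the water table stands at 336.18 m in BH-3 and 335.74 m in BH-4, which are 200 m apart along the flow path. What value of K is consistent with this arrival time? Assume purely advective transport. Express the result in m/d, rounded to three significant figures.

Hydraulic gradient i = (336.18 − 335.74) / 200 = 0.44 / 200 = 0.002200
t = 1.49 years = 543.9 d
v = L / t = 250 / 543.9 = 0.4597 m/d
K = v · n / i = 0.4597 × 0.30 / 0.002200 = 62.7 m/d

62.7 m/d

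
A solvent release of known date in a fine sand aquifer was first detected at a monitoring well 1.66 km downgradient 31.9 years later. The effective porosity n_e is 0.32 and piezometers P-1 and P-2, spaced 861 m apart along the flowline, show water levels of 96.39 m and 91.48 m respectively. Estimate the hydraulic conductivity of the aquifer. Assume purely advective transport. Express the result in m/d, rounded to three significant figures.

8.00 m/d

Hydraulic gradient i = (96.39 − 91.48) / 861 = 4.91 / 861 = 0.005703
t = 31.9 years = 11640 d
L = 1.66 km = 1660 m
v = L / t = 1660 / 11640 = 0.1426 m/d
K = v · n / i = 0.1426 × 0.32 / 0.005703 = 8.00 m/d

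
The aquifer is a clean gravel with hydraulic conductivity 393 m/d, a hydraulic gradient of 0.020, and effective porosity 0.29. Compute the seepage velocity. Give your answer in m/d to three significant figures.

27.1 m/d

q = Ki = 393 × 0.020 = 7.860 m/d
v_s = q/n_e = 7.860/0.29 = 27.10 m/d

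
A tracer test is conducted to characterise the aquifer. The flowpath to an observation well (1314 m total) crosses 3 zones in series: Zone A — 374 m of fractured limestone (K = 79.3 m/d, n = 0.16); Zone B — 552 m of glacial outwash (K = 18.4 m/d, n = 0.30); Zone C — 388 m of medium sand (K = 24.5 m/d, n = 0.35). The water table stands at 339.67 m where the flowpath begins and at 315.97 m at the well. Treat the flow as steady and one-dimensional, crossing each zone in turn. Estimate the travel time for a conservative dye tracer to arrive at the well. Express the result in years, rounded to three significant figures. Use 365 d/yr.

2.11 years

Total head drop ΔH = 339.67 − 315.97 = 23.70 m
Steady 1-D flow in series ⇒ the Darcy flux q is identical in every zone and the zone head losses add (resistances L/K in series).
Σ(L/K) = 374/79.3 + 552/18.4 + 388/24.5 = 4.716 + 30.00 + 15.84 = 50.55 d
q = ΔH / Σ(L/K) = 23.70 / 50.55 = 0.4688 m/d (same in every zone)
Zone A: v = q/n = 0.4688/0.16 = 2.930 m/d → t_A = 374/2.930 = 127.6 d
Zone B: v = q/n = 0.4688/0.30 = 1.563 m/d → t_B = 552/1.563 = 353.2 d
Zone C: v = q/n = 0.4688/0.35 = 1.339 m/d → t_C = 388/1.339 = 289.7 d
Total t = 127.6 + 353.2 + 289.7 = 770.5 d
   = 770.5 / 365 = 2.11 yr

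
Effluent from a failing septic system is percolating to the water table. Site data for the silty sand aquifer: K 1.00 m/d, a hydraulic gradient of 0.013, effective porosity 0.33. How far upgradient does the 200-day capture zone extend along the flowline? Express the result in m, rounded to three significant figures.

Darcy flux q = K·i = 1.00 × 0.013 = 0.01300 m/d
v = Ki/n = 1.00·0.013/0.33 = 0.03939 m/d
L = v × T = 0.03939 × 200 = 7.879 m

7.88 m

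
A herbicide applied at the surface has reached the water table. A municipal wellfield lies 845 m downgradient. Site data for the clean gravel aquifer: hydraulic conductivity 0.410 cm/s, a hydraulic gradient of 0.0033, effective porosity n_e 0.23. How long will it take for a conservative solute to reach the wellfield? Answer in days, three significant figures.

166 days

K = 0.410 cm/s × 864 = 354.2 m/d
Specific discharge q = 354.2 × 0.0033 = 1.169 m/d
v = Ki/n = 354.2·0.0033/0.23 = 5.083 m/d
t = L / v = 845 / 5.083 = 166.3 d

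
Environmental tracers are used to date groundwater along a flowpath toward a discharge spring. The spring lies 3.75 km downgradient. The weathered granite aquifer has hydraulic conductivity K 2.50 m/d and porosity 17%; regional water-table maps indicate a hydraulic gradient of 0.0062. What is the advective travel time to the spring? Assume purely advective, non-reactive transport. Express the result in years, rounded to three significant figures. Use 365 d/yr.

113 years

Darcy flux q = K·i = 2.50 × 0.0062 = 0.01550 m/d
v_s = q/n_e = 0.01550/0.17 = 0.09118 m/d
L = 3.75 km = 3750 m
t = L / v = 3750 / 0.09118 = 41130 d
   = 41130 / 365 = 113 yr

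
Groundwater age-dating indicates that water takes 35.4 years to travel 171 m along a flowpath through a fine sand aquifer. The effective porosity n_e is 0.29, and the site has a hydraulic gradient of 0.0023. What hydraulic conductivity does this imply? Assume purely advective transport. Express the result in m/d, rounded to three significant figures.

t = 35.4 years = 12920 d
v = L / t = 171 / 12920 = 0.01323 m/d
K = v · n / i = 0.01323 × 0.29 / 0.0023 = 1.67 m/d

1.67 m/d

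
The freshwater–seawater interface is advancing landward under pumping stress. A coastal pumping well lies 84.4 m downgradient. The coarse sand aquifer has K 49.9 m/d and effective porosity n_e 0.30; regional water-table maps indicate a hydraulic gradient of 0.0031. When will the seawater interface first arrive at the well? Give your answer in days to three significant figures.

q = Ki = 49.9 × 0.0031 = 0.1547 m/d
Average linear velocity = 0.1547 / 0.30 = 0.5156 m/d
t = L / v = 84.4 / 0.5156 = 163.7 d

164 days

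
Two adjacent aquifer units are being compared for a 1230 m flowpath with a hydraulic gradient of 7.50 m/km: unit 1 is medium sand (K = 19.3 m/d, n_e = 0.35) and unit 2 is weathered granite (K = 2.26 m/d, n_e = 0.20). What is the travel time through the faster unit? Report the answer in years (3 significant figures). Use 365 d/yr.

8.15 years

Unit 1 (medium sand): v = 19.3×0.0075/0.35 = 0.4136 m/d, t = 1230/0.4136 = 2974 d
Unit 2 (weathered granite): v = 2.26×0.0075/0.20 = 0.08475 m/d, t = 1230/0.08475 = 14510 d
Faster: 2974 d / 365 = 8.15 yr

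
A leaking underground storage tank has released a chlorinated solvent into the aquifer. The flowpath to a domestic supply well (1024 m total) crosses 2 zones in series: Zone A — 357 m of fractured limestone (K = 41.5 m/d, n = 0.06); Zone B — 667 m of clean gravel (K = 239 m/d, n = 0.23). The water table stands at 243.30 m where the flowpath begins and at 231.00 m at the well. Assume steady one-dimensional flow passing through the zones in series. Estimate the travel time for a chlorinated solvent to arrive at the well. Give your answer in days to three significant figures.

162 days

Total head drop ΔH = 243.30 − 231.00 = 12.30 m
Continuity: the same q passes through each zone, so ΔH = q·Σ(L_j/K_j) — the zones act as resistances in series.
Σ(L/K) = 357/41.5 + 667/239 = 8.602 + 2.791 = 11.39 d
q = ΔH / Σ(L/K) = 12.30 / 11.39 = 1.080 m/d (same in every zone)
Zone A: v = q/n = 1.080/0.06 = 17.99 m/d → t_A = 357/17.99 = 19.84 d
Zone B: v = q/n = 1.080/0.23 = 4.694 m/d → t_B = 667/4.694 = 142.1 d
Total t = 19.84 + 142.1 = 161.9 d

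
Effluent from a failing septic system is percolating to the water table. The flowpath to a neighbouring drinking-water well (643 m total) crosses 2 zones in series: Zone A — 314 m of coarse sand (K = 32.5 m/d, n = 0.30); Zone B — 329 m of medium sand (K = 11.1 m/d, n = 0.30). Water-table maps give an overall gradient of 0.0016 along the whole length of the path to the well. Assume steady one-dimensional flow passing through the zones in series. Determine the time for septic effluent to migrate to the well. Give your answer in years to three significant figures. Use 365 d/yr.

For zones in series the flux q is common to all zones; the equivalent conductivity is the harmonic (thickness-weighted) mean, K_eq = L_total / Σ(L_j/K_j).
Σ(L/K) = 314/32.5 + 329/11.1 = 9.662 + 29.64 = 39.30 d
K_eq = L_total / Σ(L/K) = 643 / 39.30 = 16.36 m/d
q = K_eq · i = 16.36 × 0.0016 = 0.02618 m/d (same in every zone)
Zone A: v = q/n = 0.02618/0.30 = 0.08726 m/d → t_A = 314/0.08726 = 3599 d
Zone B: v = q/n = 0.02618/0.30 = 0.08726 m/d → t_B = 329/0.08726 = 3770 d
Total t = 3599 + 3770 = 7369 d
   = 7369 / 365 = 20.2 yr

20.2 years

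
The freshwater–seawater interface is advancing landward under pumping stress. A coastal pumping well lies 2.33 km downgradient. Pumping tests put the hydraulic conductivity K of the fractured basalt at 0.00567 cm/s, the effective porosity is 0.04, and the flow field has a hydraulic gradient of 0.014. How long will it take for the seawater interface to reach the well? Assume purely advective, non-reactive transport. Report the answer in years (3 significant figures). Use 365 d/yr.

3.72 years

K = 0.00567 cm/s × 864 = 4.899 m/d
Darcy flux q = K·i = 4.899 × 0.014 = 0.06858 m/d
Seepage velocity v = q / n = 0.06858 / 0.04 = 1.715 m/d
L = 2.33 km = 2330 m
t = L / v = 2330 / 1.715 = 1359 d
   = 1359 / 365 = 3.72 yr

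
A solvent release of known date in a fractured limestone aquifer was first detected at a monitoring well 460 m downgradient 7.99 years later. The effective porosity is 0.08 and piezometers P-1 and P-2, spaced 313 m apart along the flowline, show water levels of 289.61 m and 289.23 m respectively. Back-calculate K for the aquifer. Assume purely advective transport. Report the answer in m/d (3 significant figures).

Hydraulic gradient i = (289.61 − 289.23) / 313 = 0.38 / 313 = 0.001214
t = 7.99 years = 2916 d
v = L / t = 460 / 2916 = 0.1577 m/d
K = v · n / i = 0.1577 × 0.08 / 0.001214 = 10.4 m/d

10.4 m/d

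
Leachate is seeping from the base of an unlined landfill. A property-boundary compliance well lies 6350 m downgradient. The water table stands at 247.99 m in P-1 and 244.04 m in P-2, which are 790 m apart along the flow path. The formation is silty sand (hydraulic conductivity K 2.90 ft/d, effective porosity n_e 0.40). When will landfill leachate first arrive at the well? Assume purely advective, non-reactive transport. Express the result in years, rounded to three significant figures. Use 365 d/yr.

Hydraulic gradient i = (247.99 − 244.04) / 790 = 3.95 / 790 = 0.005000
K = 2.90 ft/d × 0.3048 = 0.8839 m/d
q = Ki = 0.8839 × 0.005000 = 0.004420 m/d
Average linear velocity = 0.004420 / 0.40 = 0.01105 m/d
t = L / v = 6350 / 0.01105 = 574700 d
   = 574700 / 365 = 1570 yr

1570 years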